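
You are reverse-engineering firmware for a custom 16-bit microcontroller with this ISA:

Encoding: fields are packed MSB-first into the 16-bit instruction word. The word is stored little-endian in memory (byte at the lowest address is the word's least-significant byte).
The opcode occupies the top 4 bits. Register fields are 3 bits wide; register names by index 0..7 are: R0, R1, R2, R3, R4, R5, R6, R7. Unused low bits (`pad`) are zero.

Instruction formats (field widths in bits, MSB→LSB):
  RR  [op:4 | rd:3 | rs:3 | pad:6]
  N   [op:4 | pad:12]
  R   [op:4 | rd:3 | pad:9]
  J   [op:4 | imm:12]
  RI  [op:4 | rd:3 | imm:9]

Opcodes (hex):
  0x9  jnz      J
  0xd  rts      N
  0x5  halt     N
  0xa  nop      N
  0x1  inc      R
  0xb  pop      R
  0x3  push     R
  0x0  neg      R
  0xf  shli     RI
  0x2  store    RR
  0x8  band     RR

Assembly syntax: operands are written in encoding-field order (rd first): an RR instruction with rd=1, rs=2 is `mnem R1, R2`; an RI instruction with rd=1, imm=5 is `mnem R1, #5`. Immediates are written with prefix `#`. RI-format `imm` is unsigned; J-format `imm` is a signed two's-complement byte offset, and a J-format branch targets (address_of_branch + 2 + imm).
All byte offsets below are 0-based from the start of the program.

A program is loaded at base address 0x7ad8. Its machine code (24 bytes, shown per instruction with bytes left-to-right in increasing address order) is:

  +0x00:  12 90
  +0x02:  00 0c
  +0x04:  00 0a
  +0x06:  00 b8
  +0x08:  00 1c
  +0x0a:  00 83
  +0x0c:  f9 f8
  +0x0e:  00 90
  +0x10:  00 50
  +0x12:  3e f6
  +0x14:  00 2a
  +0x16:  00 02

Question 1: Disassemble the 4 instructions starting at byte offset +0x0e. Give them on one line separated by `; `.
jnz #0; halt; shli R3, #62; store R5, R0

[0e] 00 90 → 0x9000
  op=0x9000>>12=0x9 ⇒ jnz (J)
  [11:0] imm=0 = #0
[10] 00 50 → 0x5000
  op=0x5000>>12=0x5 ⇒ halt (N)
[12] 3e f6 → 0xf63e
  op=0xf63e>>12=0xf ⇒ shli (RI)
  [11:9] rd=3 = R3
  [8:0] imm=62 = #62
[14] 00 2a → 0x2a00
  op=0x2a00>>12=0x2 ⇒ store (RR)
  [11:9] rd=5 = R5
  [8:6] rs=0 = R0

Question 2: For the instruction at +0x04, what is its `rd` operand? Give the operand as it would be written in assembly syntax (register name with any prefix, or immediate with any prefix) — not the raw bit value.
R5

off 0x04: read 00 0a as little → 0x0a00
  opcode bits[15:12]=0x0: neg/R
  rd@[11:9]=0x5 ⇒ R5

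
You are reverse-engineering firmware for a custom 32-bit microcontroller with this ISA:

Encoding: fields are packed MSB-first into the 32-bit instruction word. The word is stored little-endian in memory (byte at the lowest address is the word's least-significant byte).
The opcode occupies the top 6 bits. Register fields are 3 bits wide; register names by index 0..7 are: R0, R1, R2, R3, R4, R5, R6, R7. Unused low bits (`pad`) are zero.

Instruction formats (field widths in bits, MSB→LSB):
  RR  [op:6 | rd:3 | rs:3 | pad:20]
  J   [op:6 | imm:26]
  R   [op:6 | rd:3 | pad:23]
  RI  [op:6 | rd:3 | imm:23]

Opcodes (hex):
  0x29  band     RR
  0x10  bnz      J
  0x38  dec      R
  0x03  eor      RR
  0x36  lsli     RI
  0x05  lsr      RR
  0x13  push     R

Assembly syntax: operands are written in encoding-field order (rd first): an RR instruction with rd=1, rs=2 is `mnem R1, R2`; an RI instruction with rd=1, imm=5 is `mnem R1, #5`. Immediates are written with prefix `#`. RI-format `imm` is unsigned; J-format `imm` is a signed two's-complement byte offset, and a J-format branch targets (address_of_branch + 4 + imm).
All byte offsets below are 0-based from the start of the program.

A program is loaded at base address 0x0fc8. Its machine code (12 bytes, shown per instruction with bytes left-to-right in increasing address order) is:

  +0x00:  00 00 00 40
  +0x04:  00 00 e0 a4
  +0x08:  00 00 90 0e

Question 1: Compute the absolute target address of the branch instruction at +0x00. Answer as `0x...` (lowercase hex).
0x0fcc

[00] 00 00 00 40 → 0x40000000
  op=0x40000000>>26=0x10 ⇒ bnz (J)
  [25:0] imm=0 = #0
  target = base 0x0fc8 + off 0x00 + 4 + imm 0 = 0x0fcc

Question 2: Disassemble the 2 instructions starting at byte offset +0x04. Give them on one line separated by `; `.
off 0x04: read 00 00 e0 a4 as little → 0xa4e00000
  top 6b → 0x29 → band [RR]
  rd: (w>>23)&0x7=0x1 → R1
  rs: (w>>20)&0x7=0x6 → R6
off 0x08: read 00 00 90 0e as little → 0x0e900000
  top 6b → 0x3 → eor [RR]
  rd: (w>>23)&0x7=0x5 → R5
  rs: (w>>20)&0x7=0x1 → R1

band R1, R6; eor R5, R1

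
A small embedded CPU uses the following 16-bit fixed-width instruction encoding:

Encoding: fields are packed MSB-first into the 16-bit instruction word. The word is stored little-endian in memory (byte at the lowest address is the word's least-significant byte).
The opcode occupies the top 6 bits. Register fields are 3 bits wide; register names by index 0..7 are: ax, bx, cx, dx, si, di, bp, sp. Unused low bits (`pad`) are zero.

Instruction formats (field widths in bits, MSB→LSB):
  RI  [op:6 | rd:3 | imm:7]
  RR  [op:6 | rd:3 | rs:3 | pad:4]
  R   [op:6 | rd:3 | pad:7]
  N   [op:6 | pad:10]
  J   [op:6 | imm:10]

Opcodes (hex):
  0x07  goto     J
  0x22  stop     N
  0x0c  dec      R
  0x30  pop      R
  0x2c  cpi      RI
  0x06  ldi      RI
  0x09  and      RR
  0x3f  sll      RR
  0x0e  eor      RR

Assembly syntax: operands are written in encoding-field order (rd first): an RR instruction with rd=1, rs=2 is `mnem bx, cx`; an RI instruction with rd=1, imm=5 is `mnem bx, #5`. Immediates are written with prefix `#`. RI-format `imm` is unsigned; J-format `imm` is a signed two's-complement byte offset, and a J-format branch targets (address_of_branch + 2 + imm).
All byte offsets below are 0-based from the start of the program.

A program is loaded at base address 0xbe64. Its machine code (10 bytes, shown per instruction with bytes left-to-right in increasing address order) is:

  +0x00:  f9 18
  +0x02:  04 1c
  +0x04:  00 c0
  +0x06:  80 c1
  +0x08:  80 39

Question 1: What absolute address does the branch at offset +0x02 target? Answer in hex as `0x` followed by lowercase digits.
@+02  little-endian(04 1c) = 0x1c04
  opcode bits[15:10]=0x7: goto/J
  [9:0] imm=4 = #4
  target = base 0xbe64 + off 0x02 + 2 + imm 4 = 0xbe6c

0xbe6c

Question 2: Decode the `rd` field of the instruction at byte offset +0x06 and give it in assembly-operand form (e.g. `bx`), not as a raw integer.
dx

+0x06: 80 c1 ⇒ word 0xc180 (little)
  opcode bits[15:10]=0x30: pop/R
  rd: (w>>7)&0x7=0x3 → dx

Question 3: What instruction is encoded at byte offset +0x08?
off 0x08: read 80 39 as little → 0x3980
  top 6b → 0xe → eor [RR]
  [9:7] rd=3 = dx
  [6:4] rs=0 = ax

eor dx, ax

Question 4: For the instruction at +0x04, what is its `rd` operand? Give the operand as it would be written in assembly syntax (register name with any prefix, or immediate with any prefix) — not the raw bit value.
@+04  little-endian(00 c0) = 0xc000
  opcode bits[15:10]=0x30: pop/R
  [9:7] rd=0 = ax

ax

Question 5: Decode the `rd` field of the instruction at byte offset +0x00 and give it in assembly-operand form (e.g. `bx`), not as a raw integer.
bx

[00] f9 18 → 0x18f9
  op=0x18f9>>10=0x6 ⇒ ldi (RI)
  [9:7] rd=1 = bx
  [6:0] imm=121 = #121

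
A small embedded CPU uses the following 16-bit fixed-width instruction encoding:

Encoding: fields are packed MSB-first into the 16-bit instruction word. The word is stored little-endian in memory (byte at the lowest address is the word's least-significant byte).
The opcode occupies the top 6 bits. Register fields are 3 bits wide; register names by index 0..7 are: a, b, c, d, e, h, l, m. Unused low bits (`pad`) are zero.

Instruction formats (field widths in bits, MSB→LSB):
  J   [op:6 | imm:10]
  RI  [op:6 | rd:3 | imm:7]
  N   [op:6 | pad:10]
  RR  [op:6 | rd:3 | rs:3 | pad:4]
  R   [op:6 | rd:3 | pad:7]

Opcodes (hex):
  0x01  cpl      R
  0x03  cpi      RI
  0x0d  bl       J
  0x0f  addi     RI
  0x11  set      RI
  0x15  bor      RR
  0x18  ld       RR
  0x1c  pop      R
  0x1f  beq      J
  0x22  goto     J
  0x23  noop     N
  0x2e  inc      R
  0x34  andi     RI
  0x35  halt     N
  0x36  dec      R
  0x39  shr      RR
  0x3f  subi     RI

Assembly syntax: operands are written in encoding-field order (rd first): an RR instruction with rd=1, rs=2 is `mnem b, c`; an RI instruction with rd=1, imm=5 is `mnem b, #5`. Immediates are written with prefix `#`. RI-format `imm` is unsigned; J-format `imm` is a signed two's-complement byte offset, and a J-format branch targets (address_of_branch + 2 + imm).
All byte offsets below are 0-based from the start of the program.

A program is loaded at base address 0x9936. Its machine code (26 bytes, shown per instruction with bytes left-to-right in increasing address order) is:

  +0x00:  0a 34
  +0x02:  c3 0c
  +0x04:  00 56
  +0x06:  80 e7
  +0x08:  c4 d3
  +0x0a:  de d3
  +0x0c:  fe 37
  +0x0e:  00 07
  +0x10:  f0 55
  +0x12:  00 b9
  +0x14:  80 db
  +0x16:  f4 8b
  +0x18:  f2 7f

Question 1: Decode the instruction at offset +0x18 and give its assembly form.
beq #-14

+0x18: f2 7f ⇒ word 0x7ff2 (little)
  opcode bits[15:10]=0x1f: beq/J
  imm@[9:0]=0x3f2 (s10→-14) ⇒ #-14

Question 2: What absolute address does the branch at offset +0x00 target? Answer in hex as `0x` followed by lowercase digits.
0x9942

off 0x00: read 0a 34 as little → 0x340a
  top 6b → 0xd → bl [J]
  imm@[9:0]=0xa ⇒ #10
  target = base 0x9936 + off 0x00 + 2 + imm 10 = 0x9942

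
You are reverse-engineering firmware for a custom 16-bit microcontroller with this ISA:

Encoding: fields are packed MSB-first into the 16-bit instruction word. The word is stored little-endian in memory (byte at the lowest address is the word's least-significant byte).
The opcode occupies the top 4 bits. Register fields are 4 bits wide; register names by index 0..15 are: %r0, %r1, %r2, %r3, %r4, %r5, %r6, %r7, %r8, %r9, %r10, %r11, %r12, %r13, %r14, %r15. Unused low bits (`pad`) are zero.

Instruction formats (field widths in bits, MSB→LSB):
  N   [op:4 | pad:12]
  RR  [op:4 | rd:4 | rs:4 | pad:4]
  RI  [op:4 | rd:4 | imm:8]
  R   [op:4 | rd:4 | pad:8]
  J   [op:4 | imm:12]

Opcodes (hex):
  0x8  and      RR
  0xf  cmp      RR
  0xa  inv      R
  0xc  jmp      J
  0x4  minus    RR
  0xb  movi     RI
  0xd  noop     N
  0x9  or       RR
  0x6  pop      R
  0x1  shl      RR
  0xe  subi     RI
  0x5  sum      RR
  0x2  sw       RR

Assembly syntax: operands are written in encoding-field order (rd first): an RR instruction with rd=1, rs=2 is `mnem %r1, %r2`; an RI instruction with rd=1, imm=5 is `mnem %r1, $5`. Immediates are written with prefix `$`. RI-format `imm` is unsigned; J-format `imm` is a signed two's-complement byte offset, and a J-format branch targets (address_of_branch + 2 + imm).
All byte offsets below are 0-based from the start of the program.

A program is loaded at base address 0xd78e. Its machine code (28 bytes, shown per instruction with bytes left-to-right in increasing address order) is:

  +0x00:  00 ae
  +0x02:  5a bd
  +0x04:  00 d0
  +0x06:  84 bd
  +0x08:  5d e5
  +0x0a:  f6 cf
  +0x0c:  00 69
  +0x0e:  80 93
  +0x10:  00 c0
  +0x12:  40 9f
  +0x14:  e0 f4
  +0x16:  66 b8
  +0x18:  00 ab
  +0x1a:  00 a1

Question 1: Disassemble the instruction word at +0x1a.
@+1a  little-endian(00 a1) = 0xa100
  op=0xa100>>12=0xa ⇒ inv (R)
  [11:8] rd=1 = %r1

inv %r1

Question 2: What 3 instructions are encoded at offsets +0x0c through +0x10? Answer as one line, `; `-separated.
[0c] 00 69 → 0x6900
  opcode bits[15:12]=0x6: pop/R
  [11:8] rd=9 = %r9
[0e] 80 93 → 0x9380
  opcode bits[15:12]=0x9: or/RR
  [11:8] rd=3 = %r3
  [7:4] rs=8 = %r8
[10] 00 c0 → 0xc000
  opcode bits[15:12]=0xc: jmp/J
  [11:0] imm=0 = $0

pop %r9; or %r3, %r8; jmp $0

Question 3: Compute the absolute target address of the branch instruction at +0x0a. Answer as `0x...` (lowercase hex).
0xd790

@+0a  little-endian(f6 cf) = 0xcff6
  opcode bits[15:12]=0xc: jmp/J
  imm@[11:0]=0xff6 (s12→-10) ⇒ $-10
  target = base 0xd78e + off 0x0a + 2 + imm -10 = 0xd790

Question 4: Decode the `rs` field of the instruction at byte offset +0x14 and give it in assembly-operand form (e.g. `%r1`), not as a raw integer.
+0x14: e0 f4 ⇒ word 0xf4e0 (little)
  opcode bits[15:12]=0xf: cmp/RR
  rd: (w>>8)&0xf=0x4 → %r4
  rs: (w>>4)&0xf=0xe → %r14

%r14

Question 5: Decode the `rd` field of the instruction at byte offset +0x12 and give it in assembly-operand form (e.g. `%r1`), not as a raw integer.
+0x12: 40 9f ⇒ word 0x9f40 (little)
  top 4b → 0x9 → or [RR]
  [11:8] rd=15 = %r15
  [7:4] rs=4 = %r4

%r15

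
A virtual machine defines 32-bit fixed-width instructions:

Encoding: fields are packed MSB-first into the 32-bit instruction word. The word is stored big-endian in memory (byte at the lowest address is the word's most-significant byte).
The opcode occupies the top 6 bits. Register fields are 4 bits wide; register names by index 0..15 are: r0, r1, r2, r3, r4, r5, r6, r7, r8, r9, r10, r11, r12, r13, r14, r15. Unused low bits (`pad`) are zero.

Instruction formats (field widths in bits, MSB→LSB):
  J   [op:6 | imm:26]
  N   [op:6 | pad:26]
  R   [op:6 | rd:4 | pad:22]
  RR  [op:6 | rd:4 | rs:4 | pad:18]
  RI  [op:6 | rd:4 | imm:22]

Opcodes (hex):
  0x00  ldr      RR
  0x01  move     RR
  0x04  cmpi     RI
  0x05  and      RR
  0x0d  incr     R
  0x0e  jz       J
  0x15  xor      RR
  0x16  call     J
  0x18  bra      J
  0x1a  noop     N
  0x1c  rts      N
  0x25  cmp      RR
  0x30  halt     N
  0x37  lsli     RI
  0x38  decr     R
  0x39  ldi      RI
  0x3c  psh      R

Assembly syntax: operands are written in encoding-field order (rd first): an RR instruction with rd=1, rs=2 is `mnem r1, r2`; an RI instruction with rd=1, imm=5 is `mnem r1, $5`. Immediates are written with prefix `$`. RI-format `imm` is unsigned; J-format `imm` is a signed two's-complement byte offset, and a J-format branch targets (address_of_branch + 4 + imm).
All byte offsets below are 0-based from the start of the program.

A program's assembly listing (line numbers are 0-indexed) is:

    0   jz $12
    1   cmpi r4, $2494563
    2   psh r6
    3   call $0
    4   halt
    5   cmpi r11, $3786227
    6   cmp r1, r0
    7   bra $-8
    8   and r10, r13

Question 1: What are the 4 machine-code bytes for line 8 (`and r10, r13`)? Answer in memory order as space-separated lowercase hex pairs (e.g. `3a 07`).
line 8 (and): pack op=0x5:6|rd=10:4|rs=13:4|pad=0:18 = 0x16b40000; big→ 16 b4 00 00

16 b4 00 00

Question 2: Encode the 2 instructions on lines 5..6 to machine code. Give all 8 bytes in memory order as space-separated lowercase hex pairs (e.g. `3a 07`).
line 5 (cmpi): pack op=0x4:6|rd=11:4|imm=3786227:22 = 0x12f9c5f3; big→ 12 f9 c5 f3
line 6 (cmp): pack op=0x25:6|rd=1:4|rs=0:4|pad=0:18 = 0x94400000; big→ 94 40 00 00

12 f9 c5 f3 94 40 00 00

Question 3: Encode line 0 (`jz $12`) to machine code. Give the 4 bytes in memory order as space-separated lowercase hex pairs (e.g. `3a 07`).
0. jz fields op=0xe:6|imm=12:26 → word 3800000ch → 38 00 00 0c

38 00 00 0c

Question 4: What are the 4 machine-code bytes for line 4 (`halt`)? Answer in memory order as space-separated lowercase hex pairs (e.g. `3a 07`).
c0 00 00 00

line 4 (halt): pack op=0x30:6|pad=0:26 = 0xc0000000; big→ c0 00 00 00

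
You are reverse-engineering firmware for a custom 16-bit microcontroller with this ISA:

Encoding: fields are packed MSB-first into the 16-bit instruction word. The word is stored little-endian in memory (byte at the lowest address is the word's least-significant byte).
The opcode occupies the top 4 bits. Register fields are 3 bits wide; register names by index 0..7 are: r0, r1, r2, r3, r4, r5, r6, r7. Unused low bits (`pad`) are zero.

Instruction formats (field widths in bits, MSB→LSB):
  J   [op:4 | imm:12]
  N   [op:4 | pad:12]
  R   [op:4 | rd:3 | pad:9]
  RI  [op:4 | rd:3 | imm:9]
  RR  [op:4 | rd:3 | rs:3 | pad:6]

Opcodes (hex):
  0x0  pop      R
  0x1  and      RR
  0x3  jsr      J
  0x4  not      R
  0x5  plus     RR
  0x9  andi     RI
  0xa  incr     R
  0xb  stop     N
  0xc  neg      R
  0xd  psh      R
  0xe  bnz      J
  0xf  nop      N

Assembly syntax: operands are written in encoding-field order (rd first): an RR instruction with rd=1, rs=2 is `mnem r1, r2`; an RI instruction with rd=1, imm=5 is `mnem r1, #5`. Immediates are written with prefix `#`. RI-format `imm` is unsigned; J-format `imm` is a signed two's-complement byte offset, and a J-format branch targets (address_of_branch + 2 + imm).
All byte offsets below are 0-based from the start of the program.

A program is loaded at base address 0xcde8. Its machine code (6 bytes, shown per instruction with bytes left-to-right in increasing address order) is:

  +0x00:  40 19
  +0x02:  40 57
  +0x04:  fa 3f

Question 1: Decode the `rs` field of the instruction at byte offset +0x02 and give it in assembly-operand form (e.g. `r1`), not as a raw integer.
@+02  little-endian(40 57) = 0x5740
  top 4b → 0x5 → plus [RR]
  rd@[11:9]=0x3 ⇒ r3
  rs@[8:6]=0x5 ⇒ r5

r5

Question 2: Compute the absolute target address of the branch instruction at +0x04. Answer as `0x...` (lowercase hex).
@+04  little-endian(fa 3f) = 0x3ffa
  op=0x3ffa>>12=0x3 ⇒ jsr (J)
  imm@[11:0]=0xffa (s12→-6) ⇒ #-6
  target = base 0xcde8 + off 0x04 + 2 + imm -6 = 0xcde8

0xcde8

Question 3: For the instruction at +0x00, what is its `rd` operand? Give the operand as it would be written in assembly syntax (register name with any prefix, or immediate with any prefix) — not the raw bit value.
off 0x00: read 40 19 as little → 0x1940
  top 4b → 0x1 → and [RR]
  rd@[11:9]=0x4 ⇒ r4
  rs@[8:6]=0x5 ⇒ r5

r4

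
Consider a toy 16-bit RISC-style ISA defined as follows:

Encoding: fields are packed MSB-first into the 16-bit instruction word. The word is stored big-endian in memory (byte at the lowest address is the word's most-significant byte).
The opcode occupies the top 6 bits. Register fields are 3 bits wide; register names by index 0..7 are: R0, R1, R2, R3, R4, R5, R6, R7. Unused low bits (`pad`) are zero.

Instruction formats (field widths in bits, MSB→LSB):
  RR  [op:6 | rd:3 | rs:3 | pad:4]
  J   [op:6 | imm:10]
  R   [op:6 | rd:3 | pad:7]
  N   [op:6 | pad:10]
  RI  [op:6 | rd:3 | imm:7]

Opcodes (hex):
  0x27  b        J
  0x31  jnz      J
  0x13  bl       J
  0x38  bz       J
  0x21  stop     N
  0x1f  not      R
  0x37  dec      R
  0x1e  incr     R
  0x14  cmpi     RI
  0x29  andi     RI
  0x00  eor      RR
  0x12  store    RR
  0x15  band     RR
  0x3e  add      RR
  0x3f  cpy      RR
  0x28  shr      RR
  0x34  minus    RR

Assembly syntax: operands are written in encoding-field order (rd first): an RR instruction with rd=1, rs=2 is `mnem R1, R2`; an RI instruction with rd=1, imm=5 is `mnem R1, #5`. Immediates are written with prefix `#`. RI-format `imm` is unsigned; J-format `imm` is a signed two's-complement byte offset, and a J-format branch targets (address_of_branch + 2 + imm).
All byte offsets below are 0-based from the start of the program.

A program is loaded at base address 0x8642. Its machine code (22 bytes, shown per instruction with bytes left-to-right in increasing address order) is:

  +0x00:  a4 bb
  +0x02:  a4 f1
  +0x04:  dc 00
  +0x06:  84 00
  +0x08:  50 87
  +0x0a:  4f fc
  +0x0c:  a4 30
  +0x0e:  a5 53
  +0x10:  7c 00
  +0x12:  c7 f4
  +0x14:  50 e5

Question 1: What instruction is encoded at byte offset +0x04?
off 0x04: read dc 00 as big → 0xdc00
  top 6b → 0x37 → dec [R]
  rd@[9:7]=0x0 ⇒ R0

dec R0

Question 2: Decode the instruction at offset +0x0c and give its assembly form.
andi R0, #48

off 0x0c: read a4 30 as big → 0xa430
  opcode bits[15:10]=0x29: andi/RI
  rd: (w>>7)&0x7=0x0 → R0
  imm: (w>>0)&0x7f=0x30 → #48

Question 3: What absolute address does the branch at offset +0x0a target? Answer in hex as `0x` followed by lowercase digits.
off 0x0a: read 4f fc as big → 0x4ffc
  top 6b → 0x13 → bl [J]
  imm@[9:0]=0x3fc (s10→-4) ⇒ #-4
  target = base 0x8642 + off 0x0a + 2 + imm -4 = 0x864a

0x864a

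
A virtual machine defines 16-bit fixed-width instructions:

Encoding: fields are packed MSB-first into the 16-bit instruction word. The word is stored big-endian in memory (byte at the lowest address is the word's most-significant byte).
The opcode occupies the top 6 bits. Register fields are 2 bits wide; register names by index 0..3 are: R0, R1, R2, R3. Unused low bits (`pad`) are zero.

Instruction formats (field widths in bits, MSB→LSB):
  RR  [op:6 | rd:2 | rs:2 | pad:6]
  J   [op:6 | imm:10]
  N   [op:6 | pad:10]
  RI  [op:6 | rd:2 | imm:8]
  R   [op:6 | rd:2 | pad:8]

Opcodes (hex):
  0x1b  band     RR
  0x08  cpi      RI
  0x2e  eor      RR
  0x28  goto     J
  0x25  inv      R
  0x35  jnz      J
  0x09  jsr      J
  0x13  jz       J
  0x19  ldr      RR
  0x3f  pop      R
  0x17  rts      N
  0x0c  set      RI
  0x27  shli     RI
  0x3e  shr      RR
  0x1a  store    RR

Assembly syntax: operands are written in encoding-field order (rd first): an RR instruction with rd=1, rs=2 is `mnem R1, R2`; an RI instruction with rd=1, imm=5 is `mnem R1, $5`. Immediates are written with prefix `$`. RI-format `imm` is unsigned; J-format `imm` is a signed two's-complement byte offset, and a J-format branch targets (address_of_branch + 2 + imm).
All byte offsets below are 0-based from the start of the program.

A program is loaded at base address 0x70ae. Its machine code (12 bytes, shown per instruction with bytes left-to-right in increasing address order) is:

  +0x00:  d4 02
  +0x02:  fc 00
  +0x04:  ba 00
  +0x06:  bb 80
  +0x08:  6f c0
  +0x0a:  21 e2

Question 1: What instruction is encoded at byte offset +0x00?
jnz $2

off 0x00: read d4 02 as big → 0xd402
  opcode bits[15:10]=0x35: jnz/J
  imm: (w>>0)&0x3ff=0x2 → $2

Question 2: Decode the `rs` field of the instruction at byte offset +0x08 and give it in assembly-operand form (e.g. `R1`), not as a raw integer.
+0x08: 6f c0 ⇒ word 0x6fc0 (big)
  op=0x6fc0>>10=0x1b ⇒ band (RR)
  rd: (w>>8)&0x3=0x3 → R3
  rs: (w>>6)&0x3=0x3 → R3

R3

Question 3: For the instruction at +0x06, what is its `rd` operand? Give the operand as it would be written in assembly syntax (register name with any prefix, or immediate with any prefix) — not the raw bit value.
R3

off 0x06: read bb 80 as big → 0xbb80
  top 6b → 0x2e → eor [RR]
  rd: (w>>8)&0x3=0x3 → R3
  rs: (w>>6)&0x3=0x2 → R2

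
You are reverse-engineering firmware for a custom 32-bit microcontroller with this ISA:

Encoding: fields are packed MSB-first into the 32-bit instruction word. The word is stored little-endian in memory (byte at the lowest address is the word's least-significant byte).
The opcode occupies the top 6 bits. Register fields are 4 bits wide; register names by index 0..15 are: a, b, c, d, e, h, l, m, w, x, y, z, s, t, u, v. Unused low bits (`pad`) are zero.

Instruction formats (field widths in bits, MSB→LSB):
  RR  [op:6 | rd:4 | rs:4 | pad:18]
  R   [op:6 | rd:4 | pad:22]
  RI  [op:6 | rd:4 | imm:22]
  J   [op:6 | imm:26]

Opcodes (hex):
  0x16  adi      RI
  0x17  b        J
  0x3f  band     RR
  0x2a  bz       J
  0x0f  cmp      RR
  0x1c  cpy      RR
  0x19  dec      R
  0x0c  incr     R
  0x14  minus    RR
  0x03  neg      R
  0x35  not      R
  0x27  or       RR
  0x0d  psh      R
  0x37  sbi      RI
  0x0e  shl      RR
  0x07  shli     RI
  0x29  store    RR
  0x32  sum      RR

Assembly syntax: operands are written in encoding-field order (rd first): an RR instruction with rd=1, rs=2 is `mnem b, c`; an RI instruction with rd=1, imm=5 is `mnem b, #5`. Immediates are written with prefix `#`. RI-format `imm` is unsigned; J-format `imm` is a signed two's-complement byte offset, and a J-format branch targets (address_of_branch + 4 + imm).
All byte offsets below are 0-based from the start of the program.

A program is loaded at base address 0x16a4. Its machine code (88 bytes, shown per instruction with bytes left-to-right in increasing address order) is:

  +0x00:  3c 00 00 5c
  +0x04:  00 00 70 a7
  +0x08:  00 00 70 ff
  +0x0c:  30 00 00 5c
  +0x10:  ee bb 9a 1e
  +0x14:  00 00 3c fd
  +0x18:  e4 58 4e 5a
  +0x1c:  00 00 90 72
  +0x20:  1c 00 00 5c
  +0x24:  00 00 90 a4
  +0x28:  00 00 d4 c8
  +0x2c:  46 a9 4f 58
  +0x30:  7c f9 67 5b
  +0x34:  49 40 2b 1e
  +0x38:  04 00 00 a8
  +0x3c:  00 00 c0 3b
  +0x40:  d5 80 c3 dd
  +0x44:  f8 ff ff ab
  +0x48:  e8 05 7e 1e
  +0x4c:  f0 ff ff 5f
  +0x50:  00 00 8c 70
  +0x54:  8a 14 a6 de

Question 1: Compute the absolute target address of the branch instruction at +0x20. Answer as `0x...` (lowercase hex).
0x16e4

@+20  little-endian(1c 00 00 5c) = 0x5c00001c
  op=0x5c00001c>>26=0x17 ⇒ b (J)
  imm@[25:0]=0x1c ⇒ #28
  target = base 0x16a4 + off 0x20 + 4 + imm 28 = 0x16e4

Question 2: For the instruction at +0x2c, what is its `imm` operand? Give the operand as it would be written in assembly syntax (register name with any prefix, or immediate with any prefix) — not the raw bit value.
@+2c  little-endian(46 a9 4f 58) = 0x584fa946
  top 6b → 0x16 → adi [RI]
  rd: (w>>22)&0xf=0x1 → b
  imm: (w>>0)&0x3fffff=0xfa946 → #1026374

#1026374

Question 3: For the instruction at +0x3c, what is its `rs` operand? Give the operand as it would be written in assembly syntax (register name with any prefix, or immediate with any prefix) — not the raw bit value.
[3c] 00 00 c0 3b → 0x3bc00000
  top 6b → 0xe → shl [RR]
  [25:22] rd=15 = v
  [21:18] rs=0 = a

a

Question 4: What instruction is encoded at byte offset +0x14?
band e, v

+0x14: 00 00 3c fd ⇒ word 0xfd3c0000 (little)
  opcode bits[31:26]=0x3f: band/RR
  rd: (w>>22)&0xf=0x4 → e
  rs: (w>>18)&0xf=0xf → v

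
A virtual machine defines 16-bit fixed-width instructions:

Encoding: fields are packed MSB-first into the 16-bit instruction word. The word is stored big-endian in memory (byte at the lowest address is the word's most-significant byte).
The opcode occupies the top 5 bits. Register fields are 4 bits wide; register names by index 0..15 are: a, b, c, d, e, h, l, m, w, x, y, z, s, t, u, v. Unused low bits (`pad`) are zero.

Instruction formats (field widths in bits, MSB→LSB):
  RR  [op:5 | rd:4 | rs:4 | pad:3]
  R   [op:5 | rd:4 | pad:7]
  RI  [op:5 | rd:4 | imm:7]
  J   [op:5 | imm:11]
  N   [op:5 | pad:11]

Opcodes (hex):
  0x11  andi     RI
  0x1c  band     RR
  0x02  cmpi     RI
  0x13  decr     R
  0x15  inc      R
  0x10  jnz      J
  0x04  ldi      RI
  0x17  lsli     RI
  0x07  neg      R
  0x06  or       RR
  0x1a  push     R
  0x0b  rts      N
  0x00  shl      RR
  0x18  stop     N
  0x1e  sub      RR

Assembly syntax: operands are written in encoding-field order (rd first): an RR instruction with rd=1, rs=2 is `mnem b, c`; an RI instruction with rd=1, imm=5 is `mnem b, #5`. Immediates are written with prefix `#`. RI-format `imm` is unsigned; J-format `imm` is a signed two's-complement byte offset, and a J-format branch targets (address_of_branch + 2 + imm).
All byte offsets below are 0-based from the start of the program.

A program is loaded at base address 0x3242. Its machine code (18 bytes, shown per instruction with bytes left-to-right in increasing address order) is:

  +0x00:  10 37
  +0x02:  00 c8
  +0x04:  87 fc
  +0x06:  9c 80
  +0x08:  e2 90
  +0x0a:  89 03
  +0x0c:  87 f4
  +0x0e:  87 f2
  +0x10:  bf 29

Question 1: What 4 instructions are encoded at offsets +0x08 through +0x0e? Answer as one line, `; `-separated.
band h, c; andi c, #3; jnz #-12; jnz #-14

off 0x08: read e2 90 as big → 0xe290
  opcode bits[15:11]=0x1c: band/RR
  rd@[10:7]=0x5 ⇒ h
  rs@[6:3]=0x2 ⇒ c
off 0x0a: read 89 03 as big → 0x8903
  opcode bits[15:11]=0x11: andi/RI
  rd@[10:7]=0x2 ⇒ c
  imm@[6:0]=0x3 ⇒ #3
off 0x0c: read 87 f4 as big → 0x87f4
  opcode bits[15:11]=0x10: jnz/J
  imm@[10:0]=0x7f4 (s11→-12) ⇒ #-12
off 0x0e: read 87 f2 as big → 0x87f2
  opcode bits[15:11]=0x10: jnz/J
  imm@[10:0]=0x7f2 (s11→-14) ⇒ #-14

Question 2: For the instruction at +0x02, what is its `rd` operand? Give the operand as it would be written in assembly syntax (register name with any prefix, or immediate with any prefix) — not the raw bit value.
b

@+02  big-endian(00 c8) = 0x00c8
  top 5b → 0x0 → shl [RR]
  rd: (w>>7)&0xf=0x1 → b
  rs: (w>>3)&0xf=0x9 → x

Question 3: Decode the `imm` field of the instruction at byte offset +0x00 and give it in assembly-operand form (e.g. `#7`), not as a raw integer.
[00] 10 37 → 0x1037
  op=0x1037>>11=0x2 ⇒ cmpi (RI)
  rd: (w>>7)&0xf=0x0 → a
  imm: (w>>0)&0x7f=0x37 → #55

#55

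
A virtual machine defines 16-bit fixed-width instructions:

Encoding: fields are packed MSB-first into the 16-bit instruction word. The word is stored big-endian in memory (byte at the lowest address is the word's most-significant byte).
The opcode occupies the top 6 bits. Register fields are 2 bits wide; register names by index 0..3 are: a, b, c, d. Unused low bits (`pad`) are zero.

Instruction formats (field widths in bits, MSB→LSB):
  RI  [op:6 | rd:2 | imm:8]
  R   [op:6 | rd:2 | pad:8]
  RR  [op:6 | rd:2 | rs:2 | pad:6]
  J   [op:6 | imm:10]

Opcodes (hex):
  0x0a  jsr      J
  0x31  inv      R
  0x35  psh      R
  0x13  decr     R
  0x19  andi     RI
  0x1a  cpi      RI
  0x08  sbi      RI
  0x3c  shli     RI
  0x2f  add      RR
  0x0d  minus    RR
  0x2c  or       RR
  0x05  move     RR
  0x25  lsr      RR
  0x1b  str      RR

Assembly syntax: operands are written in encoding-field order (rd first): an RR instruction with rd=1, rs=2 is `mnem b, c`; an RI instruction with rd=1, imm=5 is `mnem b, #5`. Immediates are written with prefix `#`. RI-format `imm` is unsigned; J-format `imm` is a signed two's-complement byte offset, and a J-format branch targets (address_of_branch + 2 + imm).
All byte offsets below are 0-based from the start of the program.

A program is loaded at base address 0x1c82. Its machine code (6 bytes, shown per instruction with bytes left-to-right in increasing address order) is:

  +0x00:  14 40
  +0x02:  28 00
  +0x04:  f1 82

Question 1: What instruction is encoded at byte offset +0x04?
off 0x04: read f1 82 as big → 0xf182
  op=0xf182>>10=0x3c ⇒ shli (RI)
  [9:8] rd=1 = b
  [7:0] imm=130 = #130

shli b, #130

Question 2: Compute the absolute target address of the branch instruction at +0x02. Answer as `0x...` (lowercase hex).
+0x02: 28 00 ⇒ word 0x2800 (big)
  op=0x2800>>10=0xa ⇒ jsr (J)
  imm@[9:0]=0x0 ⇒ #0
  target = base 0x1c82 + off 0x02 + 2 + imm 0 = 0x1c86

0x1c86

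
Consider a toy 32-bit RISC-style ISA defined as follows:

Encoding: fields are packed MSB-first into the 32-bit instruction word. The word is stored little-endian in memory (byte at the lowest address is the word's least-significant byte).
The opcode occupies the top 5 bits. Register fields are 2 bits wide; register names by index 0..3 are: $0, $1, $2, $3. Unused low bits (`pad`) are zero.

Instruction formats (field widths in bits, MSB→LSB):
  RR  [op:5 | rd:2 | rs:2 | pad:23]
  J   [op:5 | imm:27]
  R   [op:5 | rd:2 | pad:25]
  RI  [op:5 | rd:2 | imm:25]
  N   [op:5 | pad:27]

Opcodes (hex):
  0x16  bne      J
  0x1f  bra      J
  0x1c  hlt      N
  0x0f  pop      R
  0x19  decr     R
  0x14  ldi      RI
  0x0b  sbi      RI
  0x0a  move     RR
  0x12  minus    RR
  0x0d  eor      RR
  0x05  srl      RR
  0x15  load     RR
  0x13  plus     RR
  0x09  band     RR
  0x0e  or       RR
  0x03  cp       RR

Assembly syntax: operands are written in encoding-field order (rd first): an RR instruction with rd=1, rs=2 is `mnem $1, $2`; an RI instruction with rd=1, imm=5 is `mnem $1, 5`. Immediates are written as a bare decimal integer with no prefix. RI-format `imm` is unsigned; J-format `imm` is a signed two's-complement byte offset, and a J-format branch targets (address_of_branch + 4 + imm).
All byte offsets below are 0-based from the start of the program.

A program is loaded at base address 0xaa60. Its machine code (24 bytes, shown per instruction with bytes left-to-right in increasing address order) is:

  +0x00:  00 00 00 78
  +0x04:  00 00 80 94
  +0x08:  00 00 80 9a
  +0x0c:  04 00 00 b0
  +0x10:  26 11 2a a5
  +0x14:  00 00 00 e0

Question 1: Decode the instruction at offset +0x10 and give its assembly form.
+0x10: 26 11 2a a5 ⇒ word 0xa52a1126 (little)
  top 5b → 0x14 → ldi [RI]
  rd: (w>>25)&0x3=0x2 → $2
  imm: (w>>0)&0x1ffffff=0x12a1126 → 19534118

ldi $2, 19534118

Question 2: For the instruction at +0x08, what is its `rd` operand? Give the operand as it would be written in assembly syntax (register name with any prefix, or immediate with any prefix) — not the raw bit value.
[08] 00 00 80 9a → 0x9a800000
  opcode bits[31:27]=0x13: plus/RR
  rd: (w>>25)&0x3=0x1 → $1
  rs: (w>>23)&0x3=0x1 → $1

$1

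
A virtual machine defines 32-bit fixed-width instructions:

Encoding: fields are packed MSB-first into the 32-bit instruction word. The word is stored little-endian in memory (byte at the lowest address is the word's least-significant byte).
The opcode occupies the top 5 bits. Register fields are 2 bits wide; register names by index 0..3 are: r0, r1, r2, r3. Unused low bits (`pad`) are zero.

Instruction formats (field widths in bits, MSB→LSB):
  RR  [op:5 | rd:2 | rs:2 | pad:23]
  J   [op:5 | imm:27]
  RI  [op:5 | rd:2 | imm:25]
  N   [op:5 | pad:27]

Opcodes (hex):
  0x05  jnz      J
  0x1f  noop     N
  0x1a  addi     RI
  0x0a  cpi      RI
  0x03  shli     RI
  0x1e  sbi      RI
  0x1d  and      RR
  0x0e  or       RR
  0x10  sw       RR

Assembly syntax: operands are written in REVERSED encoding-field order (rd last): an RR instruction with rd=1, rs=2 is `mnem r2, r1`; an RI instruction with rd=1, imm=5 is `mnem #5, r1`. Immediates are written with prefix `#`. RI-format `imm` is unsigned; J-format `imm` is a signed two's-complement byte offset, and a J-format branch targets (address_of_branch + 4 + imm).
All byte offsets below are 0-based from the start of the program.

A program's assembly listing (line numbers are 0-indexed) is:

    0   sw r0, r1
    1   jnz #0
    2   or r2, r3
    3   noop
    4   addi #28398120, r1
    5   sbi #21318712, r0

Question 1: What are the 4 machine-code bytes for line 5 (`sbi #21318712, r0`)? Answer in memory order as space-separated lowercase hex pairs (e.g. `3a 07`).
line 5 (sbi): pack op=0x1e:5|rd=0:2|imm=21318712:25 = 0xf1454c38; little→ 38 4c 45 f1

38 4c 45 f1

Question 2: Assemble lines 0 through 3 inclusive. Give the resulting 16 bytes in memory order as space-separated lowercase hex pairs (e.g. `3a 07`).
L0: sw op=0x10:5|rd=1:2|rs=0:2|pad=0:23 ⇒ 0x82000000 ⇒ little 00 00 00 82
L1: jnz op=0x5:5|imm=0:27 ⇒ 0x28000000 ⇒ little 00 00 00 28
L2: or op=0xe:5|rd=3:2|rs=2:2|pad=0:23 ⇒ 0x77000000 ⇒ little 00 00 00 77
L3: noop op=0x1f:5|pad=0:27 ⇒ 0xf8000000 ⇒ little 00 00 00 f8

00 00 00 82 00 00 00 28 00 00 00 77 00 00 00 f8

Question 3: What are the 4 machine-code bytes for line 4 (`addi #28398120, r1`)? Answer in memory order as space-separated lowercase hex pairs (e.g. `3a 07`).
28 52 b1 d3

line 4 (addi): pack op=0x1a:5|rd=1:2|imm=28398120:25 = 0xd3b15228; little→ 28 52 b1 d3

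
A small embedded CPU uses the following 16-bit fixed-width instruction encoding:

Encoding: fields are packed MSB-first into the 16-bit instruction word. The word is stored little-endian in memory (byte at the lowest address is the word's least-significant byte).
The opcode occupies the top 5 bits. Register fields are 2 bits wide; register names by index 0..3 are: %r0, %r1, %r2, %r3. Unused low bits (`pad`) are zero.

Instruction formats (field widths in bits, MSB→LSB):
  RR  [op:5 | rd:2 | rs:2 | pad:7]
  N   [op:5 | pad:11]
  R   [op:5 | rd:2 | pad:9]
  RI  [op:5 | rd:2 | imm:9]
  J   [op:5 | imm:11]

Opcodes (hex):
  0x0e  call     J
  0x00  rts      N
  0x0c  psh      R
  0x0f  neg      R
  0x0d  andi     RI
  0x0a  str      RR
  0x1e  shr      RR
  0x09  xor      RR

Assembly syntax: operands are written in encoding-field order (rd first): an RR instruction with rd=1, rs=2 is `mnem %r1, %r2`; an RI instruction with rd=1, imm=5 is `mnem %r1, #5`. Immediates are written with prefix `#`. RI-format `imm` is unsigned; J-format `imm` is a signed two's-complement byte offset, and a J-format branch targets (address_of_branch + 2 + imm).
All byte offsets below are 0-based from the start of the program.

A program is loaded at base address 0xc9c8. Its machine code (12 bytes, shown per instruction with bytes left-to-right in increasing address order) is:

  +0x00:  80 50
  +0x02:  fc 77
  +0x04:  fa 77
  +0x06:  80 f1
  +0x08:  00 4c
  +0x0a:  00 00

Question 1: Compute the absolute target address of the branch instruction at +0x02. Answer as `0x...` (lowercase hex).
0xc9c8

+0x02: fc 77 ⇒ word 0x77fc (little)
  op=0x77fc>>11=0xe ⇒ call (J)
  imm@[10:0]=0x7fc (s11→-4) ⇒ #-4
  target = base 0xc9c8 + off 0x02 + 2 + imm -4 = 0xc9c8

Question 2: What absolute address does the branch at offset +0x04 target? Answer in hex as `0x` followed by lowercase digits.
@+04  little-endian(fa 77) = 0x77fa
  top 5b → 0xe → call [J]
  imm: (w>>0)&0x7ff=0x7fa (s11→-6) → #-6
  target = base 0xc9c8 + off 0x04 + 2 + imm -6 = 0xc9c8

0xc9c8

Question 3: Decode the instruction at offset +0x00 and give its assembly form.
str %r0, %r1

off 0x00: read 80 50 as little → 0x5080
  op=0x5080>>11=0xa ⇒ str (RR)
  [10:9] rd=0 = %r0
  [8:7] rs=1 = %r1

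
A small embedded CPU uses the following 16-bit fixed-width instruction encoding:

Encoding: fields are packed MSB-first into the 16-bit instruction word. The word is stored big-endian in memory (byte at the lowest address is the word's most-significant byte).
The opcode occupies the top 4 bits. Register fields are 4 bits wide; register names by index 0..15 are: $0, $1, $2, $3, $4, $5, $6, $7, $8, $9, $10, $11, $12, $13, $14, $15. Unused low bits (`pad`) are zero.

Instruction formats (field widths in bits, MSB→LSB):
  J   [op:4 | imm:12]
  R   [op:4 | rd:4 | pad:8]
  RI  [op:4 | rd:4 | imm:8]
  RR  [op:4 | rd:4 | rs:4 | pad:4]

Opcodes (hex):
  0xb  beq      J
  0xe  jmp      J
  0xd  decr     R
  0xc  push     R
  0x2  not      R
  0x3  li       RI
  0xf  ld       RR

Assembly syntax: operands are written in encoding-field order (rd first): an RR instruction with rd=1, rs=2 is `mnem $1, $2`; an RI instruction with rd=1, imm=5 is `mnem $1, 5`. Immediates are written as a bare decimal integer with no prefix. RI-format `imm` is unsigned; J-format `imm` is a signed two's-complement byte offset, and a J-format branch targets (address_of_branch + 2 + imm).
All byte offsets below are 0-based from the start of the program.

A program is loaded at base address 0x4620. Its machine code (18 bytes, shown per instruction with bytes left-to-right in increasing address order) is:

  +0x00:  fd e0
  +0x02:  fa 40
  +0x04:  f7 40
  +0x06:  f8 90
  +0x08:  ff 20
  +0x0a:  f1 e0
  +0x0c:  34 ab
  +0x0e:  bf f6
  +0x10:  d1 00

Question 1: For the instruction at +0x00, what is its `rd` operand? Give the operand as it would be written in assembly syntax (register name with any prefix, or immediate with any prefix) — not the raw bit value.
[00] fd e0 → 0xfde0
  opcode bits[15:12]=0xf: ld/RR
  rd@[11:8]=0xd ⇒ $13
  rs@[7:4]=0xe ⇒ $14

$13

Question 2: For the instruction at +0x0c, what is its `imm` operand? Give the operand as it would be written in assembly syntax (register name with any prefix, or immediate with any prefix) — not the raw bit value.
171

[0c] 34 ab → 0x34ab
  op=0x34ab>>12=0x3 ⇒ li (RI)
  [11:8] rd=4 = $4
  [7:0] imm=171 = 171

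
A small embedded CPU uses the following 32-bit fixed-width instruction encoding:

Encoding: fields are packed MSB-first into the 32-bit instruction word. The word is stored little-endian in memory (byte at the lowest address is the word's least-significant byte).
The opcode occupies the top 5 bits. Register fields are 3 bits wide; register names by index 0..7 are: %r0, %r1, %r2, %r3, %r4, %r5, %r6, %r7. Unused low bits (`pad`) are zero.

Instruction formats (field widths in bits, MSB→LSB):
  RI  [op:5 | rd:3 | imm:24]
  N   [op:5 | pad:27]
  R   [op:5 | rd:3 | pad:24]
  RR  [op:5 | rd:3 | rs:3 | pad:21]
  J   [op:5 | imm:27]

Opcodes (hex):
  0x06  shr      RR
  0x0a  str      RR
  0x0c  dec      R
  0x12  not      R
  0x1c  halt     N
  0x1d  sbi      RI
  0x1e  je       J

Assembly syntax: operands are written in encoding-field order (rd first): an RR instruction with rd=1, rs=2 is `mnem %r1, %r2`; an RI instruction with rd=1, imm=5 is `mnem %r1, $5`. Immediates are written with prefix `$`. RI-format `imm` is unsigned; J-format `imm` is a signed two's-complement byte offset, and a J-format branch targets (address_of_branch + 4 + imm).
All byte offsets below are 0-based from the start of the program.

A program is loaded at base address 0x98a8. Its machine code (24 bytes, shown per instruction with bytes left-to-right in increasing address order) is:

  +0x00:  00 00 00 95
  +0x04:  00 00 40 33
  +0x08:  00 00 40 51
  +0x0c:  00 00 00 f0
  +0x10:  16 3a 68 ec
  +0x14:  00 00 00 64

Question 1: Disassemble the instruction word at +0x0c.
@+0c  little-endian(00 00 00 f0) = 0xf0000000
  opcode bits[31:27]=0x1e: je/J
  [26:0] imm=0 = $0

je $0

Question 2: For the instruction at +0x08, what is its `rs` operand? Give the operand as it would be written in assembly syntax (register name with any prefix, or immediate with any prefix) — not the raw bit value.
[08] 00 00 40 51 → 0x51400000
  op=0x51400000>>27=0xa ⇒ str (RR)
  rd: (w>>24)&0x7=0x1 → %r1
  rs: (w>>21)&0x7=0x2 → %r2

%r2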